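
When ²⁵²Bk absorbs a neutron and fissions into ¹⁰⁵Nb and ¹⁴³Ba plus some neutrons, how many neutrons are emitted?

Conserve mass number: 253 = 105 + 143 + k, so k = 253 − 248 = 5.
Check atomic number: 97 = 41 + 56 + 0 = 97. ✓

5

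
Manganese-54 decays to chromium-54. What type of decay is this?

beta-plus decay or electron capture

ΔA = 54 − 54 = 0; ΔZ = 24 − 25 = -1.
A is unchanged and Z drops by 1 — a proton has become a neutron (β⁺ emission or electron capture).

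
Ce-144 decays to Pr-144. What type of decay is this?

ΔA = 144 − 144 = 0; ΔZ = 59 − 58 = +1.
A is unchanged and Z rises by 1 — a neutron has become a proton (β⁻ decay).

beta-minus decay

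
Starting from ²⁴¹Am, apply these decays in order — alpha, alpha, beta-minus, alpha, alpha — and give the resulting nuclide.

Ra-225

Start: (A, Z) = (241, 95).
After α: (237, 93).
After α: (233, 91).
After β⁻: (233, 92).
After α: (229, 90).
After α: (225, 88).
Z = 88 is radium.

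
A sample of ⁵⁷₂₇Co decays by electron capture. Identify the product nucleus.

Electron capture: mass number changes by +0, atomic number by -1.
A: 57 = 57; Z: 27 − 1 = 26.
Z = 26 is iron, so the daughter is ⁵⁷₂₆Fe.

Fe-57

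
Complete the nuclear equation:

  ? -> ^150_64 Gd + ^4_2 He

Dy-154

Conserve mass number: A = 150 + 4, so A = 154.
Conserve atomic number: Z = 64 + 2, so Z = 66.
Z = 66 is dysprosium, so the species is ^154_66 Dy.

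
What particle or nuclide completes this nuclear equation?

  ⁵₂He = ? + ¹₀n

He-4

Conserve mass number: 5 = A + 1, so A = 4.
Conserve atomic number: 2 = Z + 0, so Z = 2.
A = 4 and Z = 2 is ⁴₂He — an alpha particle.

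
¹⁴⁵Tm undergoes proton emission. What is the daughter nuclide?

Er-144

Proton emission: mass number changes by -1, atomic number by -1.
A: 145 − 1 = 144; Z: 69 − 1 = 68.
Z = 68 is erbium, so the daughter is ¹⁴⁴Er.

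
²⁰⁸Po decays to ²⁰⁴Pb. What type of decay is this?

alpha decay

ΔA = 204 − 208 = -4; ΔZ = 82 − 84 = -2.
A drops by 4 and Z drops by 2 — the signature of alpha emission.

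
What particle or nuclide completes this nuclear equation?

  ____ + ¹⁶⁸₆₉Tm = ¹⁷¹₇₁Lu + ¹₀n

Conserve mass number: A + 168 = 171 + 1, so A = 4.
Conserve atomic number: Z + 69 = 71 + 0, so Z = 2.
A = 4 and Z = 2 is ⁴₂He — an alpha particle.

alpha particle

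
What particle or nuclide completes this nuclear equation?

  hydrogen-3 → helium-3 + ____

beta-minus particle

Conserve mass number: 3 = 3 + A, so A = 0.
Conserve atomic number: 1 = 2 + Z, so Z = -1.
A = 0 and Z = -1 is e⁻ — a beta-minus particle.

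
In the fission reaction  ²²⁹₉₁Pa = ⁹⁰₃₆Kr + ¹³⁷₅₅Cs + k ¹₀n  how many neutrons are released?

Conserve mass number: 229 = 90 + 137 + k, so k = 229 − 227 = 2.
Check atomic number: 91 = 36 + 55 + 0 = 91. ✓

2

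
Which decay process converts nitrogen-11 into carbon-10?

ΔA = 10 − 11 = -1; ΔZ = 6 − 7 = -1.
A drops by 1 and Z drops by 1 — a proton was emitted.

proton emission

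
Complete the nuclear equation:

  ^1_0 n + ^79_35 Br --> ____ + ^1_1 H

Se-79

Conserve mass number: 1 + 79 = A + 1, so A = 79.
Conserve atomic number: 0 + 35 = Z + 1, so Z = 34.
Z = 34 is selenium, so the species is ^79_34 Se.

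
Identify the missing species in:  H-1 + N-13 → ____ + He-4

Conserve mass number: 1 + 13 = A + 4, so A = 10.
Conserve atomic number: 1 + 7 = Z + 2, so Z = 6.
Z = 6 is carbon, so the species is C-10.

C-10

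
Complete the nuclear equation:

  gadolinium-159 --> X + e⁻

Conserve mass number: 159 = A + 0, so A = 159.
Conserve atomic number: 64 = Z − 1, so Z = 65.
Z = 65 is terbium, so the species is terbium-159.

Tb-159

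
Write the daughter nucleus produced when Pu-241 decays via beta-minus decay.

Am-241

Beta-minus decay: mass number changes by +0, atomic number by +1.
A: 241 = 241; Z: 94 + 1 = 95.
Z = 95 is americium, so the daughter is Am-241.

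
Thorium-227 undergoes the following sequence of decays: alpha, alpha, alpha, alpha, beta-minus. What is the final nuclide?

Start: (A, Z) = (227, 90).
After α: (223, 88).
After α: (219, 86).
After α: (215, 84).
After α: (211, 82).
After β⁻: (211, 83).
Z = 83 is bismuth.

Bi-211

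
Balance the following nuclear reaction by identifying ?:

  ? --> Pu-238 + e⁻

Conserve mass number: A = 238 + 0, so A = 238.
Conserve atomic number: Z = 94 − 1, so Z = 93.
Z = 93 is neptunium, so the species is Np-238.

Np-238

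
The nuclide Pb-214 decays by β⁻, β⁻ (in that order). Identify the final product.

Start: (A, Z) = (214, 82).
After β⁻: (214, 83).
After β⁻: (214, 84).
Z = 84 is polonium.

Po-214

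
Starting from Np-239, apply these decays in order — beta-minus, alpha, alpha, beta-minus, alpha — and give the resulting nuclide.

Start: (A, Z) = (239, 93).
After β⁻: (239, 94).
After α: (235, 92).
After α: (231, 90).
After β⁻: (231, 91).
After α: (227, 89).
Z = 89 is actinium.

Ac-227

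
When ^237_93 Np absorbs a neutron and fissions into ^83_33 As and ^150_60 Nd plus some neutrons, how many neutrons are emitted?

Conserve mass number: 238 = 83 + 150 + k, so k = 238 − 233 = 5.
Check atomic number: 93 = 33 + 60 + 0 = 93. ✓

5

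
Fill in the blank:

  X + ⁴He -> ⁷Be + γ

Conserve mass number: A + 4 = 7 + 0, so A = 3.
Conserve atomic number: Z + 2 = 4 + 0, so Z = 2.
Z = 2 is helium, so the species is ³He.

He-3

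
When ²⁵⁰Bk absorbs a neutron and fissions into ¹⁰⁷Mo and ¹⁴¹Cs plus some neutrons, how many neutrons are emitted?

Conserve mass number: 251 = 107 + 141 + k, so k = 251 − 248 = 3.
Check atomic number: 97 = 42 + 55 + 0 = 97. ✓

3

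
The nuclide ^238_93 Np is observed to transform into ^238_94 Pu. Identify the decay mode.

ΔA = 238 − 238 = 0; ΔZ = 94 − 93 = +1.
A is unchanged and Z rises by 1 — a neutron has become a proton (β⁻ decay).

beta-minus decay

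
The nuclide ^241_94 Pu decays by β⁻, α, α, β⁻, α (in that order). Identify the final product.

Th-229

Start: (A, Z) = (241, 94).
After β⁻: (241, 95).
After α: (237, 93).
After α: (233, 91).
After β⁻: (233, 92).
After α: (229, 90).
Z = 90 is thorium.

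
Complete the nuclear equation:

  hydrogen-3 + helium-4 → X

Conserve mass number: 3 + 4 = A, so A = 7.
Conserve atomic number: 1 + 2 = Z, so Z = 3.
Z = 3 is lithium, so the species is lithium-7.

Li-7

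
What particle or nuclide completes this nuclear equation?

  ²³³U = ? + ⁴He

Conserve mass number: 233 = A + 4, so A = 229.
Conserve atomic number: 92 = Z + 2, so Z = 90.
Z = 90 is thorium, so the species is ²²⁹Th.

Th-229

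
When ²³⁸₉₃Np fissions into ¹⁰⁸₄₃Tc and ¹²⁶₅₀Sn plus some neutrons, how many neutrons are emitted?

Conserve mass number: 238 = 108 + 126 + k, so k = 238 − 234 = 4.
Check atomic number: 93 = 43 + 50 + 0 = 93. ✓

4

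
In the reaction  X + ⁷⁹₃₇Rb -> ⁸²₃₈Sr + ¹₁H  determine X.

alpha particle

Conserve mass number: A + 79 = 82 + 1, so A = 4.
Conserve atomic number: Z + 37 = 38 + 1, so Z = 2.
A = 4 and Z = 2 is ⁴₂He — an alpha particle.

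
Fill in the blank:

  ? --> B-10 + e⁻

Conserve mass number: A = 10 + 0, so A = 10.
Conserve atomic number: Z = 5 − 1, so Z = 4.
Z = 4 is beryllium, so the species is Be-10.

Be-10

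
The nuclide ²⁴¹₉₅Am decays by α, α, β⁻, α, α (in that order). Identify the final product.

Ra-225

Start: (A, Z) = (241, 95).
After α: (237, 93).
After α: (233, 91).
After β⁻: (233, 92).
After α: (229, 90).
After α: (225, 88).
Z = 88 is radium.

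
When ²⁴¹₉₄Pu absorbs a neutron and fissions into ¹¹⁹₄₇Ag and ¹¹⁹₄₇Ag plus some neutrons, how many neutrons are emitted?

Conserve mass number: 242 = 119 + 119 + k, so k = 242 − 238 = 4.
Check atomic number: 94 = 47 + 47 + 0 = 94. ✓

4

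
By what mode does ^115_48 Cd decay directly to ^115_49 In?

beta-minus decay

ΔA = 115 − 115 = 0; ΔZ = 49 − 48 = +1.
A is unchanged and Z rises by 1 — a neutron has become a proton (β⁻ decay).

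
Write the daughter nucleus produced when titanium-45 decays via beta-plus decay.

Sc-45

Beta-plus decay: mass number changes by +0, atomic number by -1.
A: 45 = 45; Z: 22 − 1 = 21.
Z = 21 is scandium, so the daughter is scandium-45.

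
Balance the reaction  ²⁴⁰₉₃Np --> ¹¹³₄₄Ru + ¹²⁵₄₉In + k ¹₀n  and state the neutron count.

Conserve mass number: 240 = 113 + 125 + k, so k = 240 − 238 = 2.
Check atomic number: 93 = 44 + 49 + 0 = 93. ✓

2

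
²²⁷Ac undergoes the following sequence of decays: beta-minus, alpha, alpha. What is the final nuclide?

Rn-219

Start: (A, Z) = (227, 89).
After β⁻: (227, 90).
After α: (223, 88).
After α: (219, 86).
Z = 86 is radon.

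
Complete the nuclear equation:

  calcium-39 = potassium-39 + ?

Conserve mass number: 39 = 39 + A, so A = 0.
Conserve atomic number: 20 = 19 + Z, so Z = 1.
A = 0 and Z = 1 is e⁺ — a positron.

positron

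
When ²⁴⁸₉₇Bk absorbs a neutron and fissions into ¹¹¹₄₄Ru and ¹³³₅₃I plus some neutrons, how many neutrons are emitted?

Conserve mass number: 249 = 111 + 133 + k, so k = 249 − 244 = 5.
Check atomic number: 97 = 44 + 53 + 0 = 97. ✓

5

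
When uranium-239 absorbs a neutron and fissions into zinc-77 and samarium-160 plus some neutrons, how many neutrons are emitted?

3

Conserve mass number: 240 = 77 + 160 + k, so k = 240 − 237 = 3.
Check atomic number: 92 = 30 + 62 + 0 = 92. ✓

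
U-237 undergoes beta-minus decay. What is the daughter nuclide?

Beta-minus decay: mass number changes by +0, atomic number by +1.
A: 237 = 237; Z: 92 + 1 = 93.
Z = 93 is neptunium, so the daughter is Np-237.

Np-237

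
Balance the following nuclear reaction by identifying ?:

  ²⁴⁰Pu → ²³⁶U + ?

alpha particle

Conserve mass number: 240 = 236 + A, so A = 4.
Conserve atomic number: 94 = 92 + Z, so Z = 2.
A = 4 and Z = 2 is ⁴He — an alpha particle.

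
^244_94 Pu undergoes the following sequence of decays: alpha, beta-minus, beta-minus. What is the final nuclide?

Pu-240

Start: (A, Z) = (244, 94).
After α: (240, 92).
After β⁻: (240, 93).
After β⁻: (240, 94).
Z = 94 is plutonium.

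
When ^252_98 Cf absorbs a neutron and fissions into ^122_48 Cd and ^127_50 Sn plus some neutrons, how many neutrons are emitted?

Conserve mass number: 253 = 122 + 127 + k, so k = 253 − 249 = 4.
Check atomic number: 98 = 48 + 50 + 0 = 98. ✓

4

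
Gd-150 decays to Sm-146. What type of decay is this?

ΔA = 146 − 150 = -4; ΔZ = 62 − 64 = -2.
A drops by 4 and Z drops by 2 — the signature of alpha emission.

alpha decay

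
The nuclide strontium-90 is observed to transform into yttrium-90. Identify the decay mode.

ΔA = 90 − 90 = 0; ΔZ = 39 − 38 = +1.
A is unchanged and Z rises by 1 — a neutron has become a proton (β⁻ decay).

beta-minus decay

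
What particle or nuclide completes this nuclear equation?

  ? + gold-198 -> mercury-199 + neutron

deuteron

Conserve mass number: A + 198 = 199 + 1, so A = 2.
Conserve atomic number: Z + 79 = 80 + 0, so Z = 1.
A = 2 and Z = 1 is hydrogen-2 — a deuteron.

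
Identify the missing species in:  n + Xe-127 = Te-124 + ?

alpha particle

Conserve mass number: 1 + 127 = 124 + A, so A = 4.
Conserve atomic number: 0 + 54 = 52 + Z, so Z = 2.
A = 4 and Z = 2 is He-4 — an alpha particle.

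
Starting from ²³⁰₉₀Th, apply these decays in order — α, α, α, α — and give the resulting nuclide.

Start: (A, Z) = (230, 90).
After α: (226, 88).
After α: (222, 86).
After α: (218, 84).
After α: (214, 82).
Z = 82 is lead.

Pb-214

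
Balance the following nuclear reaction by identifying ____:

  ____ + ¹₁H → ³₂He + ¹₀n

Conserve mass number: A + 1 = 3 + 1, so A = 3.
Conserve atomic number: Z + 1 = 2 + 0, so Z = 1.
A = 3 and Z = 1 is ³₁H — a triton.

triton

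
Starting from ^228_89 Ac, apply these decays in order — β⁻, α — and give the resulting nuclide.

Start: (A, Z) = (228, 89).
After β⁻: (228, 90).
After α: (224, 88).
Z = 88 is radium.

Ra-224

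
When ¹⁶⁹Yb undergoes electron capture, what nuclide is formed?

Electron capture: mass number changes by +0, atomic number by -1.
A: 169 = 169; Z: 70 − 1 = 69.
Z = 69 is thulium, so the daughter is ¹⁶⁹Tm.

Tm-169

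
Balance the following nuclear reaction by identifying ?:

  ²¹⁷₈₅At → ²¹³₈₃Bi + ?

Conserve mass number: 217 = 213 + A, so A = 4.
Conserve atomic number: 85 = 83 + Z, so Z = 2.
A = 4 and Z = 2 is ⁴₂He — an alpha particle.

alpha particle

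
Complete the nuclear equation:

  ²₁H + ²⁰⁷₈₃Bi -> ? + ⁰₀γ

Conserve mass number: 2 + 207 = A + 0, so A = 209.
Conserve atomic number: 1 + 83 = Z + 0, so Z = 84.
Z = 84 is polonium, so the species is ²⁰⁹₈₄Po.

Po-209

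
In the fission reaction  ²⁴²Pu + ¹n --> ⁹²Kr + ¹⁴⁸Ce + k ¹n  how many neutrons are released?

3

Conserve mass number: 243 = 92 + 148 + k, so k = 243 − 240 = 3.
Check atomic number: 94 = 36 + 58 + 0 = 94. ✓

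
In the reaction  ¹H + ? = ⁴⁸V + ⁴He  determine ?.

Cr-51

Conserve mass number: 1 + A = 48 + 4, so A = 51.
Conserve atomic number: 1 + Z = 23 + 2, so Z = 24.
Z = 24 is chromium, so the species is ⁵¹Cr.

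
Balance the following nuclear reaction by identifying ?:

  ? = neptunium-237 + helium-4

Conserve mass number: A = 237 + 4, so A = 241.
Conserve atomic number: Z = 93 + 2, so Z = 95.
Z = 95 is americium, so the species is americium-241.

Am-241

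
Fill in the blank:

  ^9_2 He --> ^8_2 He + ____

neutron

Conserve mass number: 9 = 8 + A, so A = 1.
Conserve atomic number: 2 = 2 + Z, so Z = 0.
A = 1 and Z = 0 is ^1_0 n — a neutron.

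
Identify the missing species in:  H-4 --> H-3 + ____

neutron

Conserve mass number: 4 = 3 + A, so A = 1.
Conserve atomic number: 1 = 1 + Z, so Z = 0.
A = 1 and Z = 0 is n — a neutron.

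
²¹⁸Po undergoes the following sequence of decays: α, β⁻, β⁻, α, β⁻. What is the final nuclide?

Bi-210

Start: (A, Z) = (218, 84).
After α: (214, 82).
After β⁻: (214, 83).
After β⁻: (214, 84).
After α: (210, 82).
After β⁻: (210, 83).
Z = 83 is bismuth.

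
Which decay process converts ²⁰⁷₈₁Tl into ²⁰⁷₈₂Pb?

ΔA = 207 − 207 = 0; ΔZ = 82 − 81 = +1.
A is unchanged and Z rises by 1 — a neutron has become a proton (β⁻ decay).

beta-minus decay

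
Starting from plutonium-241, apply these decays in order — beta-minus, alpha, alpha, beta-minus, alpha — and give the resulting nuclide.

Start: (A, Z) = (241, 94).
After β⁻: (241, 95).
After α: (237, 93).
After α: (233, 91).
After β⁻: (233, 92).
After α: (229, 90).
Z = 90 is thorium.

Th-229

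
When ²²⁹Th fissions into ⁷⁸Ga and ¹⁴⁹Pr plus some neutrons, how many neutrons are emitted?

Conserve mass number: 229 = 78 + 149 + k, so k = 229 − 227 = 2.
Check atomic number: 90 = 31 + 59 + 0 = 90. ✓

2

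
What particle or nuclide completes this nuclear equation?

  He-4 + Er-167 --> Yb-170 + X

neutron

Conserve mass number: 4 + 167 = 170 + A, so A = 1.
Conserve atomic number: 2 + 68 = 70 + Z, so Z = 0.
A = 1 and Z = 0 is n — a neutron.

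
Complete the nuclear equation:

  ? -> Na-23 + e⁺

Mg-23

Conserve mass number: A = 23 + 0, so A = 23.
Conserve atomic number: Z = 11 + 1, so Z = 12.
Z = 12 is magnesium, so the species is Mg-23.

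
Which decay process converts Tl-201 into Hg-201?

beta-plus decay or electron capture

ΔA = 201 − 201 = 0; ΔZ = 80 − 81 = -1.
A is unchanged and Z drops by 1 — a proton has become a neutron (β⁺ emission or electron capture).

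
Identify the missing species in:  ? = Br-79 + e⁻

Conserve mass number: A = 79 + 0, so A = 79.
Conserve atomic number: Z = 35 − 1, so Z = 34.
Z = 34 is selenium, so the species is Se-79.

Se-79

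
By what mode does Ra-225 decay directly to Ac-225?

beta-minus decay

ΔA = 225 − 225 = 0; ΔZ = 89 − 88 = +1.
A is unchanged and Z rises by 1 — a neutron has become a proton (β⁻ decay).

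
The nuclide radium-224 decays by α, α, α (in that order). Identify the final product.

Pb-212

Start: (A, Z) = (224, 88).
After α: (220, 86).
After α: (216, 84).
After α: (212, 82).
Z = 82 is lead.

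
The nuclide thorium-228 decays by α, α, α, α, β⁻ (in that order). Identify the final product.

Start: (A, Z) = (228, 90).
After α: (224, 88).
After α: (220, 86).
After α: (216, 84).
After α: (212, 82).
After β⁻: (212, 83).
Z = 83 is bismuth.

Bi-212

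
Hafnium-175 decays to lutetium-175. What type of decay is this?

ΔA = 175 − 175 = 0; ΔZ = 71 − 72 = -1.
A is unchanged and Z drops by 1 — a proton has become a neutron (β⁺ emission or electron capture).

beta-plus decay or electron capture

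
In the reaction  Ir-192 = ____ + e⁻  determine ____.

Pt-192

Conserve mass number: 192 = A + 0, so A = 192.
Conserve atomic number: 77 = Z − 1, so Z = 78.
Z = 78 is platinum, so the species is Pt-192.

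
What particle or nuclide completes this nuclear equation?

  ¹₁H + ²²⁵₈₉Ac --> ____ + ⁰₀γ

Th-226

Conserve mass number: 1 + 225 = A + 0, so A = 226.
Conserve atomic number: 1 + 89 = Z + 0, so Z = 90.
Z = 90 is thorium, so the species is ²²⁶₉₀Th.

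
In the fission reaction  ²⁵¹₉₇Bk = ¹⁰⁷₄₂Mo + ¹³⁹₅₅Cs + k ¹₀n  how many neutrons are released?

Conserve mass number: 251 = 107 + 139 + k, so k = 251 − 246 = 5.
Check atomic number: 97 = 42 + 55 + 0 = 97. ✓

5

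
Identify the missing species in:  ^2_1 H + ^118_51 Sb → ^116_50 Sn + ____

alpha particle

Conserve mass number: 2 + 118 = 116 + A, so A = 4.
Conserve atomic number: 1 + 51 = 50 + Z, so Z = 2.
A = 4 and Z = 2 is ^4_2 He — an alpha particle.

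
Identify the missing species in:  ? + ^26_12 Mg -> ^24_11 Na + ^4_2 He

deuteron

Conserve mass number: A + 26 = 24 + 4, so A = 2.
Conserve atomic number: Z + 12 = 11 + 2, so Z = 1.
A = 2 and Z = 1 is ^2_1 H — a deuteron.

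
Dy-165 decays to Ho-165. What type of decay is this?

ΔA = 165 − 165 = 0; ΔZ = 67 − 66 = +1.
A is unchanged and Z rises by 1 — a neutron has become a proton (β⁻ decay).

beta-minus decay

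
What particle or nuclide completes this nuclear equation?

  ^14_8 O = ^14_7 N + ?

Conserve mass number: 14 = 14 + A, so A = 0.
Conserve atomic number: 8 = 7 + Z, so Z = 1.
A = 0 and Z = 1 is ^0_1 e — a positron.

positron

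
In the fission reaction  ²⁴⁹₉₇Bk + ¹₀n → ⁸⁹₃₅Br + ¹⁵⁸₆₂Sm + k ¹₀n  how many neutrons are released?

3

Conserve mass number: 250 = 89 + 158 + k, so k = 250 − 247 = 3.
Check atomic number: 97 = 35 + 62 + 0 = 97. ✓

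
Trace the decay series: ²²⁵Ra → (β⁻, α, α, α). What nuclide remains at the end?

Start: (A, Z) = (225, 88).
After β⁻: (225, 89).
After α: (221, 87).
After α: (217, 85).
After α: (213, 83).
Z = 83 is bismuth.

Bi-213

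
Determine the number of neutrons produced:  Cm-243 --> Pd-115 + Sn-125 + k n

Conserve mass number: 243 = 115 + 125 + k, so k = 243 − 240 = 3.
Check atomic number: 96 = 46 + 50 + 0 = 96. ✓

3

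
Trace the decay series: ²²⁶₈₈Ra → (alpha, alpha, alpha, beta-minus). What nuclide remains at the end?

Bi-214

Start: (A, Z) = (226, 88).
After α: (222, 86).
After α: (218, 84).
After α: (214, 82).
After β⁻: (214, 83).
Z = 83 is bismuth.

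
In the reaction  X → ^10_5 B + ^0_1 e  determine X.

Conserve mass number: A = 10 + 0, so A = 10.
Conserve atomic number: Z = 5 + 1, so Z = 6.
Z = 6 is carbon, so the species is ^10_6 C.

C-10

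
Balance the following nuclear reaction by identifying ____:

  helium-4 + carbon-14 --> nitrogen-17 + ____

proton

Conserve mass number: 4 + 14 = 17 + A, so A = 1.
Conserve atomic number: 2 + 6 = 7 + Z, so Z = 1.
A = 1 and Z = 1 is hydrogen-1 — a proton.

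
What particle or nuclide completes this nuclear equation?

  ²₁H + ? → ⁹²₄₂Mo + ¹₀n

Nb-91

Conserve mass number: 2 + A = 92 + 1, so A = 91.
Conserve atomic number: 1 + Z = 42 + 0, so Z = 41.
Z = 41 is niobium, so the species is ⁹¹₄₁Nb.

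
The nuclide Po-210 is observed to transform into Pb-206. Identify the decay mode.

alpha decay

ΔA = 206 − 210 = -4; ΔZ = 82 − 84 = -2.
A drops by 4 and Z drops by 2 — the signature of alpha emission.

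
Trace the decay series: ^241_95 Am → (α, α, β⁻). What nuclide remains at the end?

U-233

Start: (A, Z) = (241, 95).
After α: (237, 93).
After α: (233, 91).
After β⁻: (233, 92).
Z = 92 is uranium.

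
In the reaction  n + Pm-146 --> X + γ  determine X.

Conserve mass number: 1 + 146 = A + 0, so A = 147.
Conserve atomic number: 0 + 61 = Z + 0, so Z = 61.
Z = 61 is promethium, so the species is Pm-147.

Pm-147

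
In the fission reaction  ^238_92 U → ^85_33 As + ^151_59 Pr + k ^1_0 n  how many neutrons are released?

Conserve mass number: 238 = 85 + 151 + k, so k = 238 − 236 = 2.
Check atomic number: 92 = 33 + 59 + 0 = 92. ✓

2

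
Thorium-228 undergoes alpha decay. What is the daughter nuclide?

Alpha decay: mass number changes by -4, atomic number by -2.
A: 228 − 4 = 224; Z: 90 − 2 = 88.
Z = 88 is radium, so the daughter is radium-224.

Ra-224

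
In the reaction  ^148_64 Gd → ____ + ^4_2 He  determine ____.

Sm-144

Conserve mass number: 148 = A + 4, so A = 144.
Conserve atomic number: 64 = Z + 2, so Z = 62.
Z = 62 is samarium, so the species is ^144_62 Sm.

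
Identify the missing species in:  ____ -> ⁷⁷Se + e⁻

Conserve mass number: A = 77 + 0, so A = 77.
Conserve atomic number: Z = 34 − 1, so Z = 33.
Z = 33 is arsenic, so the species is ⁷⁷As.

As-77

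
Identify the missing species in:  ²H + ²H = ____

Conserve mass number: 2 + 2 = A, so A = 4.
Conserve atomic number: 1 + 1 = Z, so Z = 2.
A = 4 and Z = 2 is ⁴He — an alpha particle.

He-4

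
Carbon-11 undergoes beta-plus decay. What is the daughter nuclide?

B-11

Beta-plus decay: mass number changes by +0, atomic number by -1.
A: 11 = 11; Z: 6 − 1 = 5.
Z = 5 is boron, so the daughter is boron-11.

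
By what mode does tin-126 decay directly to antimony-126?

beta-minus decay

ΔA = 126 − 126 = 0; ΔZ = 51 − 50 = +1.
A is unchanged and Z rises by 1 — a neutron has become a proton (β⁻ decay).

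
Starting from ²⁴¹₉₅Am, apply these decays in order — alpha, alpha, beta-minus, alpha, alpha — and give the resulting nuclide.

Start: (A, Z) = (241, 95).
After α: (237, 93).
After α: (233, 91).
After β⁻: (233, 92).
After α: (229, 90).
After α: (225, 88).
Z = 88 is radium.

Ra-225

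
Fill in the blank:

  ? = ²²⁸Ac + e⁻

Conserve mass number: A = 228 + 0, so A = 228.
Conserve atomic number: Z = 89 − 1, so Z = 88.
Z = 88 is radium, so the species is ²²⁸Ra.

Ra-228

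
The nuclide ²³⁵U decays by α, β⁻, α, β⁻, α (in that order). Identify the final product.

Start: (A, Z) = (235, 92).
After α: (231, 90).
After β⁻: (231, 91).
After α: (227, 89).
After β⁻: (227, 90).
After α: (223, 88).
Z = 88 is radium.

Ra-223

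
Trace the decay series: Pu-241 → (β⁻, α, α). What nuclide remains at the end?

Pa-233

Start: (A, Z) = (241, 94).
After β⁻: (241, 95).
After α: (237, 93).
After α: (233, 91).
Z = 91 is protactinium.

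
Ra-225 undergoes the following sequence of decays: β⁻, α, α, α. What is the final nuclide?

Bi-213

Start: (A, Z) = (225, 88).
After β⁻: (225, 89).
After α: (221, 87).
After α: (217, 85).
After α: (213, 83).
Z = 83 is bismuth.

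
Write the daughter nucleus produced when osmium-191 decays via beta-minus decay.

Beta-minus decay: mass number changes by +0, atomic number by +1.
A: 191 = 191; Z: 76 + 1 = 77.
Z = 77 is iridium, so the daughter is iridium-191.

Ir-191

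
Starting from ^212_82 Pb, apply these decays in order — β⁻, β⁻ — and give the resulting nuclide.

Start: (A, Z) = (212, 82).
After β⁻: (212, 83).
After β⁻: (212, 84).
Z = 84 is polonium.

Po-212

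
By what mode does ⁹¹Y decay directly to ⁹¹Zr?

beta-minus decay

ΔA = 91 − 91 = 0; ΔZ = 40 − 39 = +1.
A is unchanged and Z rises by 1 — a neutron has become a proton (β⁻ decay).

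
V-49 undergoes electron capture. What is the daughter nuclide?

Electron capture: mass number changes by +0, atomic number by -1.
A: 49 = 49; Z: 23 − 1 = 22.
Z = 22 is titanium, so the daughter is Ti-49.

Ti-49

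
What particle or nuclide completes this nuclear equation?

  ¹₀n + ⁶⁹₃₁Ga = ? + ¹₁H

Conserve mass number: 1 + 69 = A + 1, so A = 69.
Conserve atomic number: 0 + 31 = Z + 1, so Z = 30.
Z = 30 is zinc, so the species is ⁶⁹₃₀Zn.

Zn-69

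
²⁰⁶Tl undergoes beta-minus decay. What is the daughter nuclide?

Pb-206

Beta-minus decay: mass number changes by +0, atomic number by +1.
A: 206 = 206; Z: 81 + 1 = 82.
Z = 82 is lead, so the daughter is ²⁰⁶Pb.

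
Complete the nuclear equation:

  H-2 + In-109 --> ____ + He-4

Cd-107

Conserve mass number: 2 + 109 = A + 4, so A = 107.
Conserve atomic number: 1 + 49 = Z + 2, so Z = 48.
Z = 48 is cadmium, so the species is Cd-107.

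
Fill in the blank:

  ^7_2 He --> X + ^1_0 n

He-6

Conserve mass number: 7 = A + 1, so A = 6.
Conserve atomic number: 2 = Z + 0, so Z = 2.
Z = 2 is helium, so the species is ^6_2 He.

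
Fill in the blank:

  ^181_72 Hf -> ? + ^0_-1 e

Ta-181

Conserve mass number: 181 = A + 0, so A = 181.
Conserve atomic number: 72 = Z − 1, so Z = 73.
Z = 73 is tantalum, so the species is ^181_73 Ta.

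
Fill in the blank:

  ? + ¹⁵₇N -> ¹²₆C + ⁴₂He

proton

Conserve mass number: A + 15 = 12 + 4, so A = 1.
Conserve atomic number: Z + 7 = 6 + 2, so Z = 1.
A = 1 and Z = 1 is ¹₁H — a proton.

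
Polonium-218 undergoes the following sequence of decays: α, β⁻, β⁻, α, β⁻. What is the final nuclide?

Start: (A, Z) = (218, 84).
After α: (214, 82).
After β⁻: (214, 83).
After β⁻: (214, 84).
After α: (210, 82).
After β⁻: (210, 83).
Z = 83 is bismuth.

Bi-210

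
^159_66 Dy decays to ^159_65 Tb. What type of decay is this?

ΔA = 159 − 159 = 0; ΔZ = 65 − 66 = -1.
A is unchanged and Z drops by 1 — a proton has become a neutron (β⁺ emission or electron capture).

beta-plus decay or electron capture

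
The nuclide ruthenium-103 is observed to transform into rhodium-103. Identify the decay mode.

beta-minus decay

ΔA = 103 − 103 = 0; ΔZ = 45 − 44 = +1.
A is unchanged and Z rises by 1 — a neutron has become a proton (β⁻ decay).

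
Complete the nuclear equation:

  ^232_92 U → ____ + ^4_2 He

Conserve mass number: 232 = A + 4, so A = 228.
Conserve atomic number: 92 = Z + 2, so Z = 90.
Z = 90 is thorium, so the species is ^228_90 Th.

Th-228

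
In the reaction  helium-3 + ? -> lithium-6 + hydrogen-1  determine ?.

Conserve mass number: 3 + A = 6 + 1, so A = 4.
Conserve atomic number: 2 + Z = 3 + 1, so Z = 2.
A = 4 and Z = 2 is helium-4 — an alpha particle.

alpha particle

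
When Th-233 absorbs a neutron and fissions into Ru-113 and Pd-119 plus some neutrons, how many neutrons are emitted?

2

Conserve mass number: 234 = 113 + 119 + k, so k = 234 − 232 = 2.
Check atomic number: 90 = 44 + 46 + 0 = 90. ✓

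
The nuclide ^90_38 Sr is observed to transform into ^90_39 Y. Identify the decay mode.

ΔA = 90 − 90 = 0; ΔZ = 39 − 38 = +1.
A is unchanged and Z rises by 1 — a neutron has become a proton (β⁻ decay).

beta-minus decay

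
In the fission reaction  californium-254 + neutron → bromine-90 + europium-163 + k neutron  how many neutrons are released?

Conserve mass number: 255 = 90 + 163 + k, so k = 255 − 253 = 2.
Check atomic number: 98 = 35 + 63 + 0 = 98. ✓

2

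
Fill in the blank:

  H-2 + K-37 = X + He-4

Ar-35

Conserve mass number: 2 + 37 = A + 4, so A = 35.
Conserve atomic number: 1 + 19 = Z + 2, so Z = 18.
Z = 18 is argon, so the species is Ar-35.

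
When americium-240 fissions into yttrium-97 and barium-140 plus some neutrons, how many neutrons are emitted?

3

Conserve mass number: 240 = 97 + 140 + k, so k = 240 − 237 = 3.
Check atomic number: 95 = 39 + 56 + 0 = 95. ✓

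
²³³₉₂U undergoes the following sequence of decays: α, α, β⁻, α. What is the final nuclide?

Start: (A, Z) = (233, 92).
After α: (229, 90).
After α: (225, 88).
After β⁻: (225, 89).
After α: (221, 87).
Z = 87 is francium.

Fr-221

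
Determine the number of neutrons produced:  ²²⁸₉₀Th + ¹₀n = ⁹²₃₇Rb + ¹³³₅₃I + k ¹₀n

Conserve mass number: 229 = 92 + 133 + k, so k = 229 − 225 = 4.
Check atomic number: 90 = 37 + 53 + 0 = 90. ✓

4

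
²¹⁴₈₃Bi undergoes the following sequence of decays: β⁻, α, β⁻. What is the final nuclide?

Bi-210

Start: (A, Z) = (214, 83).
After β⁻: (214, 84).
After α: (210, 82).
After β⁻: (210, 83).
Z = 83 is bismuth.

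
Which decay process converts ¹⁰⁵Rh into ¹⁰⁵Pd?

beta-minus decay

ΔA = 105 − 105 = 0; ΔZ = 46 − 45 = +1.
A is unchanged and Z rises by 1 — a neutron has become a proton (β⁻ decay).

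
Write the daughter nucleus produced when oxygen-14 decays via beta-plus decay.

Beta-plus decay: mass number changes by +0, atomic number by -1.
A: 14 = 14; Z: 8 − 1 = 7.
Z = 7 is nitrogen, so the daughter is nitrogen-14.

N-14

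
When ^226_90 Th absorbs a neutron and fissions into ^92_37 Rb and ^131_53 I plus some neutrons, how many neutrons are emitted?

4

Conserve mass number: 227 = 92 + 131 + k, so k = 227 − 223 = 4.
Check atomic number: 90 = 37 + 53 + 0 = 90. ✓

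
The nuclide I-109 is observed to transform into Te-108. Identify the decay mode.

ΔA = 108 − 109 = -1; ΔZ = 52 − 53 = -1.
A drops by 1 and Z drops by 1 — a proton was emitted.

proton emission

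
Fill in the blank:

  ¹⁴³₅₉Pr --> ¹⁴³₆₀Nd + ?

Conserve mass number: 143 = 143 + A, so A = 0.
Conserve atomic number: 59 = 60 + Z, so Z = -1.
A = 0 and Z = -1 is ⁰₋₁e — a beta-minus particle.

beta-minus particle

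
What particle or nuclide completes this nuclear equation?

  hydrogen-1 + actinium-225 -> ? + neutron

Th-225

Conserve mass number: 1 + 225 = A + 1, so A = 225.
Conserve atomic number: 1 + 89 = Z + 0, so Z = 90.
Z = 90 is thorium, so the species is thorium-225.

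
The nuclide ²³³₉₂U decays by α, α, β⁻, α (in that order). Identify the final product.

Fr-221

Start: (A, Z) = (233, 92).
After α: (229, 90).
After α: (225, 88).
After β⁻: (225, 89).
After α: (221, 87).
Z = 87 is francium.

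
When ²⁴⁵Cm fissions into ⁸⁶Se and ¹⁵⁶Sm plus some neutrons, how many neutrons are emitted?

Conserve mass number: 245 = 86 + 156 + k, so k = 245 − 242 = 3.
Check atomic number: 96 = 34 + 62 + 0 = 96. ✓

3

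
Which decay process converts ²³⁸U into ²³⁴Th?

alpha decay

ΔA = 234 − 238 = -4; ΔZ = 90 − 92 = -2.
A drops by 4 and Z drops by 2 — the signature of alpha emission.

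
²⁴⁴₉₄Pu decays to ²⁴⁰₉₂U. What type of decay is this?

alpha decay

ΔA = 240 − 244 = -4; ΔZ = 92 − 94 = -2.
A drops by 4 and Z drops by 2 — the signature of alpha emission.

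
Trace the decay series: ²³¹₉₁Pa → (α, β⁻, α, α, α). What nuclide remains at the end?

Po-215

Start: (A, Z) = (231, 91).
After α: (227, 89).
After β⁻: (227, 90).
After α: (223, 88).
After α: (219, 86).
After α: (215, 84).
Z = 84 is polonium.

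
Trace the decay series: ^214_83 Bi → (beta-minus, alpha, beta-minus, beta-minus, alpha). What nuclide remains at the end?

Start: (A, Z) = (214, 83).
After β⁻: (214, 84).
After α: (210, 82).
After β⁻: (210, 83).
After β⁻: (210, 84).
After α: (206, 82).
Z = 82 is lead.

Pb-206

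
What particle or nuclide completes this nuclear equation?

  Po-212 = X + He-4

Conserve mass number: 212 = A + 4, so A = 208.
Conserve atomic number: 84 = Z + 2, so Z = 82.
Z = 82 is lead, so the species is Pb-208.

Pb-208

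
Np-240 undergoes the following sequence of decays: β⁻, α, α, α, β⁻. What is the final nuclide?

Ac-228

Start: (A, Z) = (240, 93).
After β⁻: (240, 94).
After α: (236, 92).
After α: (232, 90).
After α: (228, 88).
After β⁻: (228, 89).
Z = 89 is actinium.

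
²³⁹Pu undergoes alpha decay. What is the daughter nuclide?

U-235

Alpha decay: mass number changes by -4, atomic number by -2.
A: 239 − 4 = 235; Z: 94 − 2 = 92.
Z = 92 is uranium, so the daughter is ²³⁵U.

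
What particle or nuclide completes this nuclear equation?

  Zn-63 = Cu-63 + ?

Conserve mass number: 63 = 63 + A, so A = 0.
Conserve atomic number: 30 = 29 + Z, so Z = 1.
A = 0 and Z = 1 is e⁺ — a positron.

positron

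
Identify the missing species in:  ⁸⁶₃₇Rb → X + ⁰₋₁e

Conserve mass number: 86 = A + 0, so A = 86.
Conserve atomic number: 37 = Z − 1, so Z = 38.
Z = 38 is strontium, so the species is ⁸⁶₃₈Sr.

Sr-86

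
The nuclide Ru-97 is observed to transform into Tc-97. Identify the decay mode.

beta-plus decay or electron capture

ΔA = 97 − 97 = 0; ΔZ = 43 − 44 = -1.
A is unchanged and Z drops by 1 — a proton has become a neutron (β⁺ emission or electron capture).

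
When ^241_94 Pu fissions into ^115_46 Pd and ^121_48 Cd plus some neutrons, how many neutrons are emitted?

5

Conserve mass number: 241 = 115 + 121 + k, so k = 241 − 236 = 5.
Check atomic number: 94 = 46 + 48 + 0 = 94. ✓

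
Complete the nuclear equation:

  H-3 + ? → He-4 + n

deuteron

Conserve mass number: 3 + A = 4 + 1, so A = 2.
Conserve atomic number: 1 + Z = 2 + 0, so Z = 1.
A = 2 and Z = 1 is H-2 — a deuteron.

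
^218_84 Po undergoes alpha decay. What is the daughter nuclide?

Pb-214

Alpha decay: mass number changes by -4, atomic number by -2.
A: 218 − 4 = 214; Z: 84 − 2 = 82.
Z = 82 is lead, so the daughter is ^214_82 Pb.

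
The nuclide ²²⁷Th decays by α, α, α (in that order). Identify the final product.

Start: (A, Z) = (227, 90).
After α: (223, 88).
After α: (219, 86).
After α: (215, 84).
Z = 84 is polonium.

Po-215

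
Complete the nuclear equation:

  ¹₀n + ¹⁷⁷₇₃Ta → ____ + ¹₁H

Conserve mass number: 1 + 177 = A + 1, so A = 177.
Conserve atomic number: 0 + 73 = Z + 1, so Z = 72.
Z = 72 is hafnium, so the species is ¹⁷⁷₇₂Hf.

Hf-177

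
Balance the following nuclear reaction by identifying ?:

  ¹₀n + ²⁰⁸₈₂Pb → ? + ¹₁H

Tl-208

Conserve mass number: 1 + 208 = A + 1, so A = 208.
Conserve atomic number: 0 + 82 = Z + 1, so Z = 81.
Z = 81 is thallium, so the species is ²⁰⁸₈₁Tl.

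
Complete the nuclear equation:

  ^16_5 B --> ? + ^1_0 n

Conserve mass number: 16 = A + 1, so A = 15.
Conserve atomic number: 5 = Z + 0, so Z = 5.
Z = 5 is boron, so the species is ^15_5 B.

B-15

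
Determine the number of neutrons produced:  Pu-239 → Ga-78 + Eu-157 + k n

4

Conserve mass number: 239 = 78 + 157 + k, so k = 239 − 235 = 4.
Check atomic number: 94 = 31 + 63 + 0 = 94. ✓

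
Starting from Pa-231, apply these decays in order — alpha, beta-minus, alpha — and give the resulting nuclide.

Ra-223

Start: (A, Z) = (231, 91).
After α: (227, 89).
After β⁻: (227, 90).
After α: (223, 88).
Z = 88 is radium.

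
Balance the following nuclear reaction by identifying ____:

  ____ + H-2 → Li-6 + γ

Conserve mass number: A + 2 = 6 + 0, so A = 4.
Conserve atomic number: Z + 1 = 3 + 0, so Z = 2.
A = 4 and Z = 2 is He-4 — an alpha particle.

alpha particle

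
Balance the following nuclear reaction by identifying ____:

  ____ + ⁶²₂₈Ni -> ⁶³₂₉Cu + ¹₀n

deuteron

Conserve mass number: A + 62 = 63 + 1, so A = 2.
Conserve atomic number: Z + 28 = 29 + 0, so Z = 1.
A = 2 and Z = 1 is ²₁H — a deuteron.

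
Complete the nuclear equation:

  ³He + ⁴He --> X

Be-7

Conserve mass number: 3 + 4 = A, so A = 7.
Conserve atomic number: 2 + 2 = Z, so Z = 4.
Z = 4 is beryllium, so the species is ⁷Be.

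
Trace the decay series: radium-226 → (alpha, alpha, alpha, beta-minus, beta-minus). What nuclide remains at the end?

Start: (A, Z) = (226, 88).
After α: (222, 86).
After α: (218, 84).
After α: (214, 82).
After β⁻: (214, 83).
After β⁻: (214, 84).
Z = 84 is polonium.

Po-214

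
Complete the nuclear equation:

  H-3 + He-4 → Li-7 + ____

Conserve mass number: 3 + 4 = 7 + A, so A = 0.
Conserve atomic number: 1 + 2 = 3 + Z, so Z = 0.
A = 0 and Z = 0 is γ — a gamma ray.

gamma ray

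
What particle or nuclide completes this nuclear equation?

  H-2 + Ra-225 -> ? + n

Ac-226

Conserve mass number: 2 + 225 = A + 1, so A = 226.
Conserve atomic number: 1 + 88 = Z + 0, so Z = 89.
Z = 89 is actinium, so the species is Ac-226.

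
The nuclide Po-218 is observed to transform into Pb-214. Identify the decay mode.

ΔA = 214 − 218 = -4; ΔZ = 82 − 84 = -2.
A drops by 4 and Z drops by 2 — the signature of alpha emission.

alpha decay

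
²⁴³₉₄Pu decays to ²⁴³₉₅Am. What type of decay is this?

beta-minus decay

ΔA = 243 − 243 = 0; ΔZ = 95 − 94 = +1.
A is unchanged and Z rises by 1 — a neutron has become a proton (β⁻ decay).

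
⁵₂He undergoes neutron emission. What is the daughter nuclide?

Neutron emission: mass number changes by -1, atomic number by +0.
A: 5 − 1 = 4; Z: 2 = 2.
Z = 2 is helium, so the daughter is ⁴₂He.

He-4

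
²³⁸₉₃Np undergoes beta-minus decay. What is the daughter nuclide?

Beta-minus decay: mass number changes by +0, atomic number by +1.
A: 238 = 238; Z: 93 + 1 = 94.
Z = 94 is plutonium, so the daughter is ²³⁸₉₄Pu.

Pu-238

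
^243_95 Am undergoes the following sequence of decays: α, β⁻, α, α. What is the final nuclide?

Start: (A, Z) = (243, 95).
After α: (239, 93).
After β⁻: (239, 94).
After α: (235, 92).
After α: (231, 90).
Z = 90 is thorium.

Th-231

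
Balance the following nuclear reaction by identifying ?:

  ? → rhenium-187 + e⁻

W-187

Conserve mass number: A = 187 + 0, so A = 187.
Conserve atomic number: Z = 75 − 1, so Z = 74.
Z = 74 is tungsten, so the species is tungsten-187.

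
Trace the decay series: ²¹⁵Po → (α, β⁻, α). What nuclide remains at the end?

Start: (A, Z) = (215, 84).
After α: (211, 82).
After β⁻: (211, 83).
After α: (207, 81).
Z = 81 is thallium.

Tl-207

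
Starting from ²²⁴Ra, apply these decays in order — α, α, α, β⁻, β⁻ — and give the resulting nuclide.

Po-212

Start: (A, Z) = (224, 88).
After α: (220, 86).
After α: (216, 84).
After α: (212, 82).
After β⁻: (212, 83).
After β⁻: (212, 84).
Z = 84 is polonium.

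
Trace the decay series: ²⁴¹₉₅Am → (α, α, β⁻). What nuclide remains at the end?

Start: (A, Z) = (241, 95).
After α: (237, 93).
After α: (233, 91).
After β⁻: (233, 92).
Z = 92 is uranium.

U-233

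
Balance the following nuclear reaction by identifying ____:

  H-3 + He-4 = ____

Conserve mass number: 3 + 4 = A, so A = 7.
Conserve atomic number: 1 + 2 = Z, so Z = 3.
Z = 3 is lithium, so the species is Li-7.

Li-7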